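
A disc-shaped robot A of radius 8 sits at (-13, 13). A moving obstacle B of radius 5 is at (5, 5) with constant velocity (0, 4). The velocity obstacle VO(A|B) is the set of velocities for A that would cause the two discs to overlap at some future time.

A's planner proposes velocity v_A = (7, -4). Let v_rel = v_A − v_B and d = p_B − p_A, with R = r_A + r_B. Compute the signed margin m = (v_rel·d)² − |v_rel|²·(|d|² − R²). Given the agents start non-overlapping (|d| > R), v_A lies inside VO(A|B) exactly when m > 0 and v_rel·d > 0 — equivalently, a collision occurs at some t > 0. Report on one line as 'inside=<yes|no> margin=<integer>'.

d = (18, -8),  |d|² = 388;  R = 8+5 = 13,  c = 388−13² = 219
v_rel = (7, -8),  |v_rel|² = 113;  v_rel·d = (7)·(18) + (-8)·(-8) = 190
113·t² − 380·t + 219 = 0  ⇒  m = 190² − 113·219 = 11353
m = 11353 > 0,  v_rel·d = 190 > 0  ⇒  inside

inside=yes margin=11353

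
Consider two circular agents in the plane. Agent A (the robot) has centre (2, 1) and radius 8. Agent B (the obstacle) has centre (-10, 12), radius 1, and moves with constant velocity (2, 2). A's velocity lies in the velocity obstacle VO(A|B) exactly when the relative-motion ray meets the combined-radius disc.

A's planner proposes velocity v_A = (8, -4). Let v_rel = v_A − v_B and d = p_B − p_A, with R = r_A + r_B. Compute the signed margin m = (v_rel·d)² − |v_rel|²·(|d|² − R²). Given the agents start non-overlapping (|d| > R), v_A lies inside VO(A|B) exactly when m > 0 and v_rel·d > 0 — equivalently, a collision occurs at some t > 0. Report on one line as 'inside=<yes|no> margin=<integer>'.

d = (-12, 11),  |d|² = 265;  R = 8+1 = 9,  c = 265−9² = 184
v_rel = (6, -6),  |v_rel|² = 72;  v_rel·d = (6)·(-12) + (-6)·(11) = -138
72·t² + 276·t + 184 = 0  ⇒  m = (-138)² − 72·184 = 5796
m = 5796 > 0,  v_rel·d = -138 < 0  ⇒  outside

inside=no margin=5796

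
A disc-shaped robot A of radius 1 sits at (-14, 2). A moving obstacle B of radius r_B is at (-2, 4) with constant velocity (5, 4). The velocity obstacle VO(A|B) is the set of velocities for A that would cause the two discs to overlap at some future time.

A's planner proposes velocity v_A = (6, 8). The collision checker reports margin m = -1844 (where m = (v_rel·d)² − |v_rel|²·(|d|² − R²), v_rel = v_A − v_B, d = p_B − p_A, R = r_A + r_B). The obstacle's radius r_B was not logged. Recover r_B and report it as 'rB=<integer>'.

m = -1844
d = (12, 2);  v_rel = (1, 4),  |v_rel|² = 17
v_rel×d = (1)·(2) − (4)·(12) = -46
since m = R²·17 − (-46)²:  R² = (2116 + -1844) / 17 = 16
R = √16 = 4  ⇒  r_B = 4 − 1 = 3

rB=3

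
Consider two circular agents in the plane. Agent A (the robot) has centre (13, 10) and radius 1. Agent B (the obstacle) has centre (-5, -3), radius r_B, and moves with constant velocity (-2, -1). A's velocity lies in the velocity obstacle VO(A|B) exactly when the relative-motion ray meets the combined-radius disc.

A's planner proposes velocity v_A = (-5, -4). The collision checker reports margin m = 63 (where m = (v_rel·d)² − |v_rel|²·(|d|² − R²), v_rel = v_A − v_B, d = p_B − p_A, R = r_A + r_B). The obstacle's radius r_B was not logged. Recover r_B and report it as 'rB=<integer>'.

m = 63
d = (-18, -13);  v_rel = (-3, -3),  |v_rel|² = 18
v_rel×d = (-3)·(-13) − (-3)·(-18) = -15
since m = R²·18 − (-15)²:  R² = (225 + 63) / 18 = 16
R = √16 = 4  ⇒  r_B = 4 − 1 = 3

rB=3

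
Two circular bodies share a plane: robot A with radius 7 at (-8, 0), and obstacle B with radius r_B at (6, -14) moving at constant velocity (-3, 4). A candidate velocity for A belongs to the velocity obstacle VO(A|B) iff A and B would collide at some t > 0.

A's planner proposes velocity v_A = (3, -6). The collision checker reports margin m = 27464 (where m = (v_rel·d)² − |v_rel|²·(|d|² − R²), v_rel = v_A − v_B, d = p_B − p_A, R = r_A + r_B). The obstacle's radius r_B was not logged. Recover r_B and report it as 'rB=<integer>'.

m = 27464
d = (14, -14);  v_rel = (6, -10),  |v_rel|² = 136
v_rel×d = (6)·(-14) − (-10)·(14) = 56
since m = R²·136 − 56²:  R² = (3136 + 27464) / 136 = 225
R = √225 = 15  ⇒  r_B = 15 − 7 = 8

rB=8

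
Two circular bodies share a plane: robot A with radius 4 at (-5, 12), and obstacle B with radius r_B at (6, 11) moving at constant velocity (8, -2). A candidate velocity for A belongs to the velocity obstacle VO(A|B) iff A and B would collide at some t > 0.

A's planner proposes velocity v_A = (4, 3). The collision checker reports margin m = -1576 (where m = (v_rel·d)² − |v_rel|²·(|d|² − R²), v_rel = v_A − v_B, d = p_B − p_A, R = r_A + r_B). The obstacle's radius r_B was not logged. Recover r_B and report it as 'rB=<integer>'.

m = -1576
d = (11, -1);  v_rel = (-4, 5),  |v_rel|² = 41
v_rel×d = (-4)·(-1) − (5)·(11) = -51
since m = R²·41 − (-51)²:  R² = (2601 + -1576) / 41 = 25
R = √25 = 5  ⇒  r_B = 5 − 4 = 1

rB=1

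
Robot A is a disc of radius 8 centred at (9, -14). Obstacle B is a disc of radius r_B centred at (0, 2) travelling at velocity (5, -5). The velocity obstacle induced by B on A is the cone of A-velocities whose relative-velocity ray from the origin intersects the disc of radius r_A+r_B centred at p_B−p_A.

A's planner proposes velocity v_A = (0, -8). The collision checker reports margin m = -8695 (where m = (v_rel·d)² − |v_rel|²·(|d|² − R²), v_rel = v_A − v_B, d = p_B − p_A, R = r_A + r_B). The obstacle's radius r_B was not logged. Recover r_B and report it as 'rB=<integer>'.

m = -8695
d = (-9, 16);  v_rel = (-5, -3),  |v_rel|² = 34
v_rel×d = (-5)·(16) − (-3)·(-9) = -107
since m = R²·34 − (-107)²:  R² = (11449 + -8695) / 34 = 81
R = √81 = 9  ⇒  r_B = 9 − 8 = 1

rB=1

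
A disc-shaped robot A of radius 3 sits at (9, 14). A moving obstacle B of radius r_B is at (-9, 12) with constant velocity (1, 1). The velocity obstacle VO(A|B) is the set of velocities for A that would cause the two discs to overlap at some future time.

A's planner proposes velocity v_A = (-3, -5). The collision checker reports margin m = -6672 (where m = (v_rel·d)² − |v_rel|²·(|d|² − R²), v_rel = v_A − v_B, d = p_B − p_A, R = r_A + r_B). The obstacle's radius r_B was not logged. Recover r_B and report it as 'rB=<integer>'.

m = -6672
d = (-18, -2);  v_rel = (-4, -6),  |v_rel|² = 52
v_rel×d = (-4)·(-2) − (-6)·(-18) = -100
since m = R²·52 − (-100)²:  R² = (10000 + -6672) / 52 = 64
R = √64 = 8  ⇒  r_B = 8 − 3 = 5

rB=5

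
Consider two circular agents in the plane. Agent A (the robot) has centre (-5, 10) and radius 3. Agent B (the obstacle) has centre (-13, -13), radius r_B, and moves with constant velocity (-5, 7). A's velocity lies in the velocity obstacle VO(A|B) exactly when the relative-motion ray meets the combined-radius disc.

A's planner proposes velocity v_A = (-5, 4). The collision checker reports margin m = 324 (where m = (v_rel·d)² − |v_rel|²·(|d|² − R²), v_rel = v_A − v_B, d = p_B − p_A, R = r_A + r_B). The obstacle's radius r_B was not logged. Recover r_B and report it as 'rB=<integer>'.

m = 324
d = (-8, -23);  v_rel = (0, -3),  |v_rel|² = 9
v_rel×d = (0)·(-23) − (-3)·(-8) = -24
since m = R²·9 − (-24)²:  R² = (576 + 324) / 9 = 100
R = √100 = 10  ⇒  r_B = 10 − 3 = 7

rB=7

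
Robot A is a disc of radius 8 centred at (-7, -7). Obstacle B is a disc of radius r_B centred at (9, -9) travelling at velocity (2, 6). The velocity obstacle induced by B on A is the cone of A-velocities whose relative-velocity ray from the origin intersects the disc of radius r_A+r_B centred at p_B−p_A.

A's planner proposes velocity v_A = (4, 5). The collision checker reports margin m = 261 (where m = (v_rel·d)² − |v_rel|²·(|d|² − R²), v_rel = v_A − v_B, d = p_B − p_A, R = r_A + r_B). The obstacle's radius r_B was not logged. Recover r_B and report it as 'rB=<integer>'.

m = 261
d = (16, -2);  v_rel = (2, -1),  |v_rel|² = 5
v_rel×d = (2)·(-2) − (-1)·(16) = 12
since m = R²·5 − 12²:  R² = (144 + 261) / 5 = 81
R = √81 = 9  ⇒  r_B = 9 − 8 = 1

rB=1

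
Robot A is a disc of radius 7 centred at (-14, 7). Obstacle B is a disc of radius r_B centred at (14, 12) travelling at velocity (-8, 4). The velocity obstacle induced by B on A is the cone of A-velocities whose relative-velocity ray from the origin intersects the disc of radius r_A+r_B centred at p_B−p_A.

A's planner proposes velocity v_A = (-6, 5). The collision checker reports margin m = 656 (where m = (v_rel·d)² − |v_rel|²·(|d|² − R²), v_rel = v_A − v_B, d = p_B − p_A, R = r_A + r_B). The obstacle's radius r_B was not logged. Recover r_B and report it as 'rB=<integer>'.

m = 656
d = (28, 5);  v_rel = (2, 1),  |v_rel|² = 5
v_rel×d = (2)·(5) − (1)·(28) = -18
since m = R²·5 − (-18)²:  R² = (324 + 656) / 5 = 196
R = √196 = 14  ⇒  r_B = 14 − 7 = 7

rB=7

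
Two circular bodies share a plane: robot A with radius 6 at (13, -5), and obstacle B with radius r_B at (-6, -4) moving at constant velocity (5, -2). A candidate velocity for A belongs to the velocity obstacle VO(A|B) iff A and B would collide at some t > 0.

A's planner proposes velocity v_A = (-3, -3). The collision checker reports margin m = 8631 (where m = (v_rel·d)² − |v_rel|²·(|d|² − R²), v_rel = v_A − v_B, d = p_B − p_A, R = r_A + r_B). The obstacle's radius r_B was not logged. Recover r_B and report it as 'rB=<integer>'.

m = 8631
d = (-19, 1);  v_rel = (-8, -1),  |v_rel|² = 65
v_rel×d = (-8)·(1) − (-1)·(-19) = -27
since m = R²·65 − (-27)²:  R² = (729 + 8631) / 65 = 144
R = √144 = 12  ⇒  r_B = 12 − 6 = 6

rB=6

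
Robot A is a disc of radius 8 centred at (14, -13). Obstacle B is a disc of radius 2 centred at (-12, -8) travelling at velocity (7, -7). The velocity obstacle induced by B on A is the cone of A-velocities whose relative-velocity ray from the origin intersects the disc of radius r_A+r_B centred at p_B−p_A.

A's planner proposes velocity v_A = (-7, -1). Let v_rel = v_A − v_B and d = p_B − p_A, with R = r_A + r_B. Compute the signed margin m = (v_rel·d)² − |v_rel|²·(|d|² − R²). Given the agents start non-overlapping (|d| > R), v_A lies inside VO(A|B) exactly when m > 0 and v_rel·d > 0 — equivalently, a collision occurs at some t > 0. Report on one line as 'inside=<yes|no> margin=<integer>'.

d = (-26, 5),  |d|² = 701;  R = 8+2 = 10,  c = 701−10² = 601
v_rel = (-14, 6),  |v_rel|² = 232;  v_rel·d = (-14)·(-26) + (6)·(5) = 394
232·t² − 788·t + 601 = 0  ⇒  m = 394² − 232·601 = 15804
m = 15804 > 0,  v_rel·d = 394 > 0  ⇒  inside

inside=yes margin=15804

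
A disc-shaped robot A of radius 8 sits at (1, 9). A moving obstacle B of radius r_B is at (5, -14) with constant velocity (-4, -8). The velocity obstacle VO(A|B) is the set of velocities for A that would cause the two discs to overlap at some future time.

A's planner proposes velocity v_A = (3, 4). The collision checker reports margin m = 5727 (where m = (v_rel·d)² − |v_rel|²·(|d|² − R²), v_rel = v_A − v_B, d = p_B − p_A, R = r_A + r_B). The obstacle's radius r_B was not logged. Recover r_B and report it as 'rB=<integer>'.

m = 5727
d = (4, -23);  v_rel = (7, 12),  |v_rel|² = 193
v_rel×d = (7)·(-23) − (12)·(4) = -209
since m = R²·193 − (-209)²:  R² = (43681 + 5727) / 193 = 256
R = √256 = 16  ⇒  r_B = 16 − 8 = 8

rB=8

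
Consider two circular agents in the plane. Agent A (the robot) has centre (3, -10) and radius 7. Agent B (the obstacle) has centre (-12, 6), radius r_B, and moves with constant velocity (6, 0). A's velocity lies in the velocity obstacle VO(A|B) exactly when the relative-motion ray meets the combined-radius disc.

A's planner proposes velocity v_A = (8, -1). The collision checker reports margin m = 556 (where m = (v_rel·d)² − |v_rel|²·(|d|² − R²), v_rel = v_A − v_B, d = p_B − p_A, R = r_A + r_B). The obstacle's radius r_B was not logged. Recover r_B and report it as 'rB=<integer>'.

m = 556
d = (-15, 16);  v_rel = (2, -1),  |v_rel|² = 5
v_rel×d = (2)·(16) − (-1)·(-15) = 17
since m = R²·5 − 17²:  R² = (289 + 556) / 5 = 169
R = √169 = 13  ⇒  r_B = 13 − 7 = 6

rB=6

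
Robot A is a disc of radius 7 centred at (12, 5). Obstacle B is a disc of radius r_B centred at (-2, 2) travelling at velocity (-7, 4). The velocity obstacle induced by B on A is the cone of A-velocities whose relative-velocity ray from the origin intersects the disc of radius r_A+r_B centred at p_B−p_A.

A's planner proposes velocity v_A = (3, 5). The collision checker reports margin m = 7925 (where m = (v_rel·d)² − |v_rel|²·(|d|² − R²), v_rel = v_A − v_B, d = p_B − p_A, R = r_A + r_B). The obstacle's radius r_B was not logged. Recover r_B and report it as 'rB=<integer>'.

m = 7925
d = (-14, -3);  v_rel = (10, 1),  |v_rel|² = 101
v_rel×d = (10)·(-3) − (1)·(-14) = -16
since m = R²·101 − (-16)²:  R² = (256 + 7925) / 101 = 81
R = √81 = 9  ⇒  r_B = 9 − 7 = 2

rB=2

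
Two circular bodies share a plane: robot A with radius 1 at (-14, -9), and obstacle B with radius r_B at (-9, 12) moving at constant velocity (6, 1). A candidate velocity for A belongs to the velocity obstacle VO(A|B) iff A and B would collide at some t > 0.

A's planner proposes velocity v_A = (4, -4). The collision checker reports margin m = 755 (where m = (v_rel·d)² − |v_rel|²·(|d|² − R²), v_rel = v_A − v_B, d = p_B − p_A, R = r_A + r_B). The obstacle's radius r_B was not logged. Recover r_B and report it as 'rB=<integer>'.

m = 755
d = (5, 21);  v_rel = (-2, -5),  |v_rel|² = 29
v_rel×d = (-2)·(21) − (-5)·(5) = -17
since m = R²·29 − (-17)²:  R² = (289 + 755) / 29 = 36
R = √36 = 6  ⇒  r_B = 6 − 1 = 5

rB=5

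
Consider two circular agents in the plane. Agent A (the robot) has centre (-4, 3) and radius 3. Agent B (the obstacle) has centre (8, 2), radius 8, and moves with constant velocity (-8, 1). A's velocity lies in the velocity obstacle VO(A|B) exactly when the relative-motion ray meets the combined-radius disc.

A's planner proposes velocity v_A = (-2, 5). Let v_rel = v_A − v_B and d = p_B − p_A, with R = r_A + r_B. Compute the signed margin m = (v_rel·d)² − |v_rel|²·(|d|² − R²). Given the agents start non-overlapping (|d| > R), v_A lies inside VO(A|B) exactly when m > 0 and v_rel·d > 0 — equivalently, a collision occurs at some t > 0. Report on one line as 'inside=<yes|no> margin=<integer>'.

d = (12, -1),  |d|² = 145;  R = 3+8 = 11,  c = 145−11² = 24
v_rel = (6, 4),  |v_rel|² = 52;  v_rel·d = (6)·(12) + (4)·(-1) = 68
52·t² − 136·t + 24 = 0  ⇒  m = 68² − 52·24 = 3376
m = 3376 > 0,  v_rel·d = 68 > 0  ⇒  inside

inside=yes margin=3376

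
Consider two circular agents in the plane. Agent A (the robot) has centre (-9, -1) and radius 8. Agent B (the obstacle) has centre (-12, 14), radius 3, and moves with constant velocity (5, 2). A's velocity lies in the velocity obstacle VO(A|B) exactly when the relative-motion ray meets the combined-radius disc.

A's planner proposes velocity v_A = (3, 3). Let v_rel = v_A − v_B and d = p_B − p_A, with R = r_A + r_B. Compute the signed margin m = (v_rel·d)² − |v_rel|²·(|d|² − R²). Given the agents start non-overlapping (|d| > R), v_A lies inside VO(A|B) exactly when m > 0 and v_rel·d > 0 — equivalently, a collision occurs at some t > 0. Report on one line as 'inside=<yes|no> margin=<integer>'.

d = (-3, 15),  |d|² = 234;  R = 8+3 = 11,  c = 234−11² = 113
v_rel = (-2, 1),  |v_rel|² = 5;  v_rel·d = (-2)·(-3) + (1)·(15) = 21
5·t² − 42·t + 113 = 0  ⇒  m = 21² − 5·113 = -124
m = -124 < 0,  v_rel·d = 21 > 0  ⇒  outside

inside=no margin=-124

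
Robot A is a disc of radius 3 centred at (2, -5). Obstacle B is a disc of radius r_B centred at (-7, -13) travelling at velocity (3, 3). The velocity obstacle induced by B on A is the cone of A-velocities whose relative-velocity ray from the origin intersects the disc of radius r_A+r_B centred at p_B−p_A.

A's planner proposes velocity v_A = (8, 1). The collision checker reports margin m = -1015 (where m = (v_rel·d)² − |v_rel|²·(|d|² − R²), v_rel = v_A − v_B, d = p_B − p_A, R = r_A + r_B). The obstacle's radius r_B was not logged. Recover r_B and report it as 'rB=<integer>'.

m = -1015
d = (-9, -8);  v_rel = (5, -2),  |v_rel|² = 29
v_rel×d = (5)·(-8) − (-2)·(-9) = -58
since m = R²·29 − (-58)²:  R² = (3364 + -1015) / 29 = 81
R = √81 = 9  ⇒  r_B = 9 − 3 = 6

rB=6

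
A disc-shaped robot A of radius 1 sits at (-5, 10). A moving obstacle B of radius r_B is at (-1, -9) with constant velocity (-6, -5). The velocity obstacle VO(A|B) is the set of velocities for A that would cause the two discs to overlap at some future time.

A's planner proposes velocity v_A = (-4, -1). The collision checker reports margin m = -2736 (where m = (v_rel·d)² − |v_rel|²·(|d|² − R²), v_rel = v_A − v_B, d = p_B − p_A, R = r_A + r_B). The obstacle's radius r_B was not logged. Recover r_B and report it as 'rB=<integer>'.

m = -2736
d = (4, -19);  v_rel = (2, 4),  |v_rel|² = 20
v_rel×d = (2)·(-19) − (4)·(4) = -54
since m = R²·20 − (-54)²:  R² = (2916 + -2736) / 20 = 9
R = √9 = 3  ⇒  r_B = 3 − 1 = 2

rB=2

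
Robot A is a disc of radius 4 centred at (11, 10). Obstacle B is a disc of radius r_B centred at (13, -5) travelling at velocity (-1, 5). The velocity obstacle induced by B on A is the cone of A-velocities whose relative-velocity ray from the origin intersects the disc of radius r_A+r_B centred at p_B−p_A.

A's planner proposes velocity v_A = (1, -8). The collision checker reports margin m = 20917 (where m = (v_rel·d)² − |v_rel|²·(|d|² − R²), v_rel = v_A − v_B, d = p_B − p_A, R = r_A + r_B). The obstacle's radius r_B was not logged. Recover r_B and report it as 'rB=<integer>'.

m = 20917
d = (2, -15);  v_rel = (2, -13),  |v_rel|² = 173
v_rel×d = (2)·(-15) − (-13)·(2) = -4
since m = R²·173 − (-4)²:  R² = (16 + 20917) / 173 = 121
R = √121 = 11  ⇒  r_B = 11 − 4 = 7

rB=7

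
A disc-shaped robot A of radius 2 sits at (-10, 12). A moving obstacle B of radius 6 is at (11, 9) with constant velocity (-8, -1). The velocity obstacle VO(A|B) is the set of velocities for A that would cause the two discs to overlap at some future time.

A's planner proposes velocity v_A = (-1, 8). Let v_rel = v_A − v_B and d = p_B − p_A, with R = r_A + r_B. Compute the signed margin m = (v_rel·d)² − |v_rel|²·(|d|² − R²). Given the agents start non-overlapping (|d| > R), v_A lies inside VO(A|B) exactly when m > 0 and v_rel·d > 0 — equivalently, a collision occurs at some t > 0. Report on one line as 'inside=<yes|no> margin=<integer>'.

d = (21, -3),  |d|² = 450;  R = 2+6 = 8,  c = 450−8² = 386
v_rel = (7, 9),  |v_rel|² = 130;  v_rel·d = (7)·(21) + (9)·(-3) = 120
130·t² − 240·t + 386 = 0  ⇒  m = 120² − 130·386 = -35780
m = -35780 < 0,  v_rel·d = 120 > 0  ⇒  outside

inside=no margin=-35780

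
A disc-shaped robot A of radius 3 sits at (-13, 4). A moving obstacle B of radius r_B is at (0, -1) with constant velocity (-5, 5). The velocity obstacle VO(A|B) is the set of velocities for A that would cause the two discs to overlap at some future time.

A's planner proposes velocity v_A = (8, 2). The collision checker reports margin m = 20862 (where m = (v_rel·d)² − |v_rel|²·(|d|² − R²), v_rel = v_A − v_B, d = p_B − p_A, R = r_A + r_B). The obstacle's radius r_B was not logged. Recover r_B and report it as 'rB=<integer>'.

m = 20862
d = (13, -5);  v_rel = (13, -3),  |v_rel|² = 178
v_rel×d = (13)·(-5) − (-3)·(13) = -26
since m = R²·178 − (-26)²:  R² = (676 + 20862) / 178 = 121
R = √121 = 11  ⇒  r_B = 11 − 3 = 8

rB=8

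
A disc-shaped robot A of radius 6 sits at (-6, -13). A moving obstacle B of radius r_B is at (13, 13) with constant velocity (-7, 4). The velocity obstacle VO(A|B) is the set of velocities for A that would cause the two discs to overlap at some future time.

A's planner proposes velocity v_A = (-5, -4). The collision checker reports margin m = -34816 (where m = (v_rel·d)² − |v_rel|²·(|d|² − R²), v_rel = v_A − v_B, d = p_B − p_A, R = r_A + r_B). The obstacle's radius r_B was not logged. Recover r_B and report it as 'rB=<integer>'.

m = -34816
d = (19, 26);  v_rel = (2, -8),  |v_rel|² = 68
v_rel×d = (2)·(26) − (-8)·(19) = 204
since m = R²·68 − 204²:  R² = (41616 + -34816) / 68 = 100
R = √100 = 10  ⇒  r_B = 10 − 6 = 4

rB=4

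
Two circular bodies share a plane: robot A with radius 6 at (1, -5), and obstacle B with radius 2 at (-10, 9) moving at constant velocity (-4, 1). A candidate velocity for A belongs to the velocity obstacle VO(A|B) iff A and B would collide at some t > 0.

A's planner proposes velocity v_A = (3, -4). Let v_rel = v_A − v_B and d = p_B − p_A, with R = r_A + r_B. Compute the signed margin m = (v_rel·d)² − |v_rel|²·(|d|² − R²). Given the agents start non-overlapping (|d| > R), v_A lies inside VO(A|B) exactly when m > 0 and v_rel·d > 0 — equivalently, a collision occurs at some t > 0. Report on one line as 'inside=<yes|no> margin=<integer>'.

d = (-11, 14),  |d|² = 317;  R = 6+2 = 8,  c = 317−8² = 253
v_rel = (7, -5),  |v_rel|² = 74;  v_rel·d = (7)·(-11) + (-5)·(14) = -147
74·t² + 294·t + 253 = 0  ⇒  m = (-147)² − 74·253 = 2887
m = 2887 > 0,  v_rel·d = -147 < 0  ⇒  outside

inside=no margin=2887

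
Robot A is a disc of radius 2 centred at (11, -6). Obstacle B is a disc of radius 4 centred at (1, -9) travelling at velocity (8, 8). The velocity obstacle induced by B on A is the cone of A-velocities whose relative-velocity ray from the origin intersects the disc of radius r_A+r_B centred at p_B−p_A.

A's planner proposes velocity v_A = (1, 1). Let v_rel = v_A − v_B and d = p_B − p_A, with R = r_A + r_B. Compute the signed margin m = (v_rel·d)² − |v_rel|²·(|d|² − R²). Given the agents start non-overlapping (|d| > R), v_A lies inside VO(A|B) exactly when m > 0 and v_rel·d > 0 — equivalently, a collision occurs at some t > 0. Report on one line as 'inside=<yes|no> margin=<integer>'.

d = (-10, -3),  |d|² = 109;  R = 2+4 = 6,  c = 109−6² = 73
v_rel = (-7, -7),  |v_rel|² = 98;  v_rel·d = (-7)·(-10) + (-7)·(-3) = 91
98·t² − 182·t + 73 = 0  ⇒  m = 91² − 98·73 = 1127
m = 1127 > 0,  v_rel·d = 91 > 0  ⇒  inside

inside=yes margin=1127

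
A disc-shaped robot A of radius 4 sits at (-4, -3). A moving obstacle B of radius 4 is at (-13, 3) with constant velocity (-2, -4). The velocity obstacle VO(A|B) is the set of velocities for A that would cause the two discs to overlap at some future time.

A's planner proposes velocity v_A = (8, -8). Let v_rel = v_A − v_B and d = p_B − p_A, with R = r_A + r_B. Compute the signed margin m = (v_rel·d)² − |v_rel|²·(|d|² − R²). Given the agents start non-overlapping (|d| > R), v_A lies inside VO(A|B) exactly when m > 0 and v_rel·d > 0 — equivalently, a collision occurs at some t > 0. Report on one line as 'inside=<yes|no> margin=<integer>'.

d = (-9, 6),  |d|² = 117;  R = 4+4 = 8,  c = 117−8² = 53
v_rel = (10, -4),  |v_rel|² = 116;  v_rel·d = (10)·(-9) + (-4)·(6) = -114
116·t² + 228·t + 53 = 0  ⇒  m = (-114)² − 116·53 = 6848
m = 6848 > 0,  v_rel·d = -114 < 0  ⇒  outside

inside=no margin=6848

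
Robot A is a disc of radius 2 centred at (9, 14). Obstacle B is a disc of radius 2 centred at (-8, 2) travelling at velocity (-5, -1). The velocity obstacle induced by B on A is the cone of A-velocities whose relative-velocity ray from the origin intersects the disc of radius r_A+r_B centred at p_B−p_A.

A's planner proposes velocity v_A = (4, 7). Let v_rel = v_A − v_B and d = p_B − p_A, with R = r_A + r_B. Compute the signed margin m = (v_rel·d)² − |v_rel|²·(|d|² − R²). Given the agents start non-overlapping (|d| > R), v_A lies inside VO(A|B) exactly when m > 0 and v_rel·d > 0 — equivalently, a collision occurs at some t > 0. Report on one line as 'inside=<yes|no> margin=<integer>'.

d = (-17, -12),  |d|² = 433;  R = 2+2 = 4,  c = 433−4² = 417
v_rel = (9, 8),  |v_rel|² = 145;  v_rel·d = (9)·(-17) + (8)·(-12) = -249
145·t² + 498·t + 417 = 0  ⇒  m = (-249)² − 145·417 = 1536
m = 1536 > 0,  v_rel·d = -249 < 0  ⇒  outside

inside=no margin=1536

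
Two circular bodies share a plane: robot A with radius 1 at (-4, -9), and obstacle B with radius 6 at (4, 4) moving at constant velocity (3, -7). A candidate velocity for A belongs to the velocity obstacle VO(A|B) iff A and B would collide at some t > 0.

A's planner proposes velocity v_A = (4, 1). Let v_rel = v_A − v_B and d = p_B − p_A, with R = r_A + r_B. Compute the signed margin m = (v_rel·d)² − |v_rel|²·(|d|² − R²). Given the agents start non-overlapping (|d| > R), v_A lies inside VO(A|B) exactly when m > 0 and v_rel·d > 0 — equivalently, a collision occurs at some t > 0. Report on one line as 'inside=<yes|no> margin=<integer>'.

d = (8, 13),  |d|² = 233;  R = 1+6 = 7,  c = 233−7² = 184
v_rel = (1, 8),  |v_rel|² = 65;  v_rel·d = (1)·(8) + (8)·(13) = 112
65·t² − 224·t + 184 = 0  ⇒  m = 112² − 65·184 = 584
m = 584 > 0,  v_rel·d = 112 > 0  ⇒  inside

inside=yes margin=584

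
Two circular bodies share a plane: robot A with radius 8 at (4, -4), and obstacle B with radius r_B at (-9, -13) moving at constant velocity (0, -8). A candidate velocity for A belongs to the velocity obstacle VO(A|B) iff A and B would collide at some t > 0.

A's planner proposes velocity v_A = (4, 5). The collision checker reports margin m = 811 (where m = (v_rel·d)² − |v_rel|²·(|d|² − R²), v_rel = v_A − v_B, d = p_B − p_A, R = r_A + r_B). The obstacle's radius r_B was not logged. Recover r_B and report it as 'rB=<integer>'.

m = 811
d = (-13, -9);  v_rel = (4, 13),  |v_rel|² = 185
v_rel×d = (4)·(-9) − (13)·(-13) = 133
since m = R²·185 − 133²:  R² = (17689 + 811) / 185 = 100
R = √100 = 10  ⇒  r_B = 10 − 8 = 2

rB=2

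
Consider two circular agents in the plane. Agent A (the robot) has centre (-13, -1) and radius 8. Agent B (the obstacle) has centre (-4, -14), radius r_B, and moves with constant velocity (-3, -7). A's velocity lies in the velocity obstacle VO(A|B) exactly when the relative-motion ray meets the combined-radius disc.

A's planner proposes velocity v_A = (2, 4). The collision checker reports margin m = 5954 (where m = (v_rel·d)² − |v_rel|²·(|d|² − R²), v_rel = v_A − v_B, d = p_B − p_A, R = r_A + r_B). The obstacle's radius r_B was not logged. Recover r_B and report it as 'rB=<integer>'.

m = 5954
d = (9, -13);  v_rel = (5, 11),  |v_rel|² = 146
v_rel×d = (5)·(-13) − (11)·(9) = -164
since m = R²·146 − (-164)²:  R² = (26896 + 5954) / 146 = 225
R = √225 = 15  ⇒  r_B = 15 − 8 = 7

rB=7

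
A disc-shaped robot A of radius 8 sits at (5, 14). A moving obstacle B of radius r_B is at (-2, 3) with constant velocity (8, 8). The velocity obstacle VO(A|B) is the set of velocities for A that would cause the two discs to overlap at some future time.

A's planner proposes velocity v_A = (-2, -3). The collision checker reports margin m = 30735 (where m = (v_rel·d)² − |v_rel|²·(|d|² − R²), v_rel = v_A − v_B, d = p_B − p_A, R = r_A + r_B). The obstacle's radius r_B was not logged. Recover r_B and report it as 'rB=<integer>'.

m = 30735
d = (-7, -11);  v_rel = (-10, -11),  |v_rel|² = 221
v_rel×d = (-10)·(-11) − (-11)·(-7) = 33
since m = R²·221 − 33²:  R² = (1089 + 30735) / 221 = 144
R = √144 = 12  ⇒  r_B = 12 − 8 = 4

rB=4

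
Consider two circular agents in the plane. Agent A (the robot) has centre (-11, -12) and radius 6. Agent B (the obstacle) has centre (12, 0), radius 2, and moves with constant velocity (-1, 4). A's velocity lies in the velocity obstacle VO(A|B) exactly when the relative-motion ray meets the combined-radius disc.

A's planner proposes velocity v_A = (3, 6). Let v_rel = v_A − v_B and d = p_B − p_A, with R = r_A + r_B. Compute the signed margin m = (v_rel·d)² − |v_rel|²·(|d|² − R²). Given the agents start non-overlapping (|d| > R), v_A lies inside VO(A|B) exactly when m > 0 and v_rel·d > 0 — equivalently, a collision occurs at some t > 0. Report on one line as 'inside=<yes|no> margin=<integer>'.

d = (23, 12),  |d|² = 673;  R = 6+2 = 8,  c = 673−8² = 609
v_rel = (4, 2),  |v_rel|² = 20;  v_rel·d = (4)·(23) + (2)·(12) = 116
20·t² − 232·t + 609 = 0  ⇒  m = 116² − 20·609 = 1276
m = 1276 > 0,  v_rel·d = 116 > 0  ⇒  inside

inside=yes margin=1276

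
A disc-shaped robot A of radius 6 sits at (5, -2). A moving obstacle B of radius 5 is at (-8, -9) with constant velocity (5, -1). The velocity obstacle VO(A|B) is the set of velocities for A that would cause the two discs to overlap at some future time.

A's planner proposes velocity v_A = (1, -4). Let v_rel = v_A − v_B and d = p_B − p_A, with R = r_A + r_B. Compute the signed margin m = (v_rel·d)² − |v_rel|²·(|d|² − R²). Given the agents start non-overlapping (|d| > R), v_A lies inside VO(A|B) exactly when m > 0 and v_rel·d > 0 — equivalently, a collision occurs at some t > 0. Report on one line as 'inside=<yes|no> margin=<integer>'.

d = (-13, -7),  |d|² = 218;  R = 6+5 = 11,  c = 218−11² = 97
v_rel = (-4, -3),  |v_rel|² = 25;  v_rel·d = (-4)·(-13) + (-3)·(-7) = 73
25·t² − 146·t + 97 = 0  ⇒  m = 73² − 25·97 = 2904
m = 2904 > 0,  v_rel·d = 73 > 0  ⇒  inside

inside=yes margin=2904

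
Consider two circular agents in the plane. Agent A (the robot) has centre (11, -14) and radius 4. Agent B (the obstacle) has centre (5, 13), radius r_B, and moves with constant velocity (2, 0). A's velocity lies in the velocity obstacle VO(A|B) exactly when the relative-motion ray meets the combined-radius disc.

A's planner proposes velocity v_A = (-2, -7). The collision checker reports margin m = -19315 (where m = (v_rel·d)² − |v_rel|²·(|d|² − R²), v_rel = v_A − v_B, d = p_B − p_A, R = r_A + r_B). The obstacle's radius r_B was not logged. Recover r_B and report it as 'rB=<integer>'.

m = -19315
d = (-6, 27);  v_rel = (-4, -7),  |v_rel|² = 65
v_rel×d = (-4)·(27) − (-7)·(-6) = -150
since m = R²·65 − (-150)²:  R² = (22500 + -19315) / 65 = 49
R = √49 = 7  ⇒  r_B = 7 − 4 = 3

rB=3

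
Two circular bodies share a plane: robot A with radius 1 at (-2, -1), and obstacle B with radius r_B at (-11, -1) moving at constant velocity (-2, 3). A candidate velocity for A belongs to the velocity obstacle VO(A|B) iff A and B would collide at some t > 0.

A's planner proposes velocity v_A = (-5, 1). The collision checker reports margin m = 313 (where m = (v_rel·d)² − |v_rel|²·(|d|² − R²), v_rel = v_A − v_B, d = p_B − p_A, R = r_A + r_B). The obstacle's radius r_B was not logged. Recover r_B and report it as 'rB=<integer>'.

m = 313
d = (-9, 0);  v_rel = (-3, -2),  |v_rel|² = 13
v_rel×d = (-3)·(0) − (-2)·(-9) = -18
since m = R²·13 − (-18)²:  R² = (324 + 313) / 13 = 49
R = √49 = 7  ⇒  r_B = 7 − 1 = 6

rB=6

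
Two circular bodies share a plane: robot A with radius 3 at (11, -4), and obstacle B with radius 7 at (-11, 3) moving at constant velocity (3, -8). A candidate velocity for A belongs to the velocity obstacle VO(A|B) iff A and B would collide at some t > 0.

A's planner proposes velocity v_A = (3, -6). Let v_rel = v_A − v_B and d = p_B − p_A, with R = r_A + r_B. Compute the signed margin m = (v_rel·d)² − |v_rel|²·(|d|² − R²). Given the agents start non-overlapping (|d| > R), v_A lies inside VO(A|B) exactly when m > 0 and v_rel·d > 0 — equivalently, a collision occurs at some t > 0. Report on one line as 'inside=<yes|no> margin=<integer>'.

d = (-22, 7),  |d|² = 533;  R = 3+7 = 10,  c = 533−10² = 433
v_rel = (0, 2),  |v_rel|² = 4;  v_rel·d = (0)·(-22) + (2)·(7) = 14
4·t² − 28·t + 433 = 0  ⇒  m = 14² − 4·433 = -1536
m = -1536 < 0,  v_rel·d = 14 > 0  ⇒  outside

inside=no margin=-1536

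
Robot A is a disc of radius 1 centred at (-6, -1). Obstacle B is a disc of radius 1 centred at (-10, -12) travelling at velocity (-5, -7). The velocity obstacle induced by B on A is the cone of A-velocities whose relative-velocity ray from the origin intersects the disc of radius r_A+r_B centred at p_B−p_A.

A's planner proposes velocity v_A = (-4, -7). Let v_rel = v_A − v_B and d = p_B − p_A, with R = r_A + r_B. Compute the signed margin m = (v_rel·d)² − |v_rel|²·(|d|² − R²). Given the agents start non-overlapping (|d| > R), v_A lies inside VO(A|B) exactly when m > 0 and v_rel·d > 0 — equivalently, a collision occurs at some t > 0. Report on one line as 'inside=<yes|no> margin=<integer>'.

d = (-4, -11),  |d|² = 137;  R = 1+1 = 2,  c = 137−2² = 133
v_rel = (1, 0),  |v_rel|² = 1;  v_rel·d = (1)·(-4) + (0)·(-11) = -4
1·t² + 8·t + 133 = 0  ⇒  m = (-4)² − 1·133 = -117
m = -117 < 0,  v_rel·d = -4 < 0  ⇒  outside

inside=no margin=-117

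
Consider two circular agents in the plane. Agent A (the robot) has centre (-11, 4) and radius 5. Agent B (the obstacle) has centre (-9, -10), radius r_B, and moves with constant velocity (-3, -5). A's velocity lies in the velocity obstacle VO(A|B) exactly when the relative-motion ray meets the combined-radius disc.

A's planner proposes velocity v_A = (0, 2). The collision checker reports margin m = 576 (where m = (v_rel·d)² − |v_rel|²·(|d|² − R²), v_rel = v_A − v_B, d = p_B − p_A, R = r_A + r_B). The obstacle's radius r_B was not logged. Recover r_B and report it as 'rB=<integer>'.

m = 576
d = (2, -14);  v_rel = (3, 7),  |v_rel|² = 58
v_rel×d = (3)·(-14) − (7)·(2) = -56
since m = R²·58 − (-56)²:  R² = (3136 + 576) / 58 = 64
R = √64 = 8  ⇒  r_B = 8 − 5 = 3

rB=3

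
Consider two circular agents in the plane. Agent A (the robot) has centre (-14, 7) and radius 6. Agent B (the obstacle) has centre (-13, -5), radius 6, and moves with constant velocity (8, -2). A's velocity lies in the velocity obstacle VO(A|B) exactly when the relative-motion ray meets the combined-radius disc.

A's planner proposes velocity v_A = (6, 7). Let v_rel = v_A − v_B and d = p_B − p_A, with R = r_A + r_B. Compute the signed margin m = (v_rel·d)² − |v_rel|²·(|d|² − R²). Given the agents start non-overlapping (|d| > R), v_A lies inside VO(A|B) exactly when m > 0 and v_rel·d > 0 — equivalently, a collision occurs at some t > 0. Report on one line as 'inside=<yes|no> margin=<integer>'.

d = (1, -12),  |d|² = 145;  R = 6+6 = 12,  c = 145−12² = 1
v_rel = (-2, 9),  |v_rel|² = 85;  v_rel·d = (-2)·(1) + (9)·(-12) = -110
85·t² + 220·t + 1 = 0  ⇒  m = (-110)² − 85·1 = 12015
m = 12015 > 0,  v_rel·d = -110 < 0  ⇒  outside

inside=no margin=12015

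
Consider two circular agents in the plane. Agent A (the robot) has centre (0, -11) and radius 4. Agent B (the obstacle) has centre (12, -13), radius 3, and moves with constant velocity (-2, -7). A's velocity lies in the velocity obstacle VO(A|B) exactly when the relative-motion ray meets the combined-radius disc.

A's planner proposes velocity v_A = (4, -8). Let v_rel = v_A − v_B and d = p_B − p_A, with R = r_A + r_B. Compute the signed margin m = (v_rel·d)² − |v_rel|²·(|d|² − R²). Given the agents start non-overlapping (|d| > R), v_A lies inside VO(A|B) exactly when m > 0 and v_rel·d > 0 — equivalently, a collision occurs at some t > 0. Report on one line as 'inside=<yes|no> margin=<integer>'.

d = (12, -2),  |d|² = 148;  R = 4+3 = 7,  c = 148−7² = 99
v_rel = (6, -1),  |v_rel|² = 37;  v_rel·d = (6)·(12) + (-1)·(-2) = 74
37·t² − 148·t + 99 = 0  ⇒  m = 74² − 37·99 = 1813
m = 1813 > 0,  v_rel·d = 74 > 0  ⇒  inside

inside=yes margin=1813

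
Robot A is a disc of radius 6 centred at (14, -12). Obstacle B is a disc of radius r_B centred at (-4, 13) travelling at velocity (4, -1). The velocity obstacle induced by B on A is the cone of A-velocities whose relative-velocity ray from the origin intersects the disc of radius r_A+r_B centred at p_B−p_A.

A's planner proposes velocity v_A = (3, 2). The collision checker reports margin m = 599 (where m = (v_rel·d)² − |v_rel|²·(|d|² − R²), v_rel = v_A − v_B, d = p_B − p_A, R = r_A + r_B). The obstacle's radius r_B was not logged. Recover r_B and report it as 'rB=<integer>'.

m = 599
d = (-18, 25);  v_rel = (-1, 3),  |v_rel|² = 10
v_rel×d = (-1)·(25) − (3)·(-18) = 29
since m = R²·10 − 29²:  R² = (841 + 599) / 10 = 144
R = √144 = 12  ⇒  r_B = 12 − 6 = 6

rB=6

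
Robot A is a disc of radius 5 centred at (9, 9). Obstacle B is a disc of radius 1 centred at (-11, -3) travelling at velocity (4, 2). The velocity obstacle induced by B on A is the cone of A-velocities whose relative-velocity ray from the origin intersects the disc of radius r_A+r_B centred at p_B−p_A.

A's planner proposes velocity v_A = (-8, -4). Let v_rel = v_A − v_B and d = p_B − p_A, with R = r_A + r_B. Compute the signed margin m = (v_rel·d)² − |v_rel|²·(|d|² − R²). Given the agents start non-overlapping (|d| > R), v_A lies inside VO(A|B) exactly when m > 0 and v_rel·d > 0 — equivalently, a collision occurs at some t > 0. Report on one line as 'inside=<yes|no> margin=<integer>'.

d = (-20, -12),  |d|² = 544;  R = 5+1 = 6,  c = 544−6² = 508
v_rel = (-12, -6),  |v_rel|² = 180;  v_rel·d = (-12)·(-20) + (-6)·(-12) = 312
180·t² − 624·t + 508 = 0  ⇒  m = 312² − 180·508 = 5904
m = 5904 > 0,  v_rel·d = 312 > 0  ⇒  inside

inside=yes margin=5904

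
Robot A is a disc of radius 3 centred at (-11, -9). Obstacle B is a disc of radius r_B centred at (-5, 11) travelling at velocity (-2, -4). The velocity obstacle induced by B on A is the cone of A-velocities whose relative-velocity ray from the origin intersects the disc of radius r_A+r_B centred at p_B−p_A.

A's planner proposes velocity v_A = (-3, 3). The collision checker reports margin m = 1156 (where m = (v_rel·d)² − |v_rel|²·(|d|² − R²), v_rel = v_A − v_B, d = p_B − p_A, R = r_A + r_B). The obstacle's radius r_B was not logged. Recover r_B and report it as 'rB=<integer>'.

m = 1156
d = (6, 20);  v_rel = (-1, 7),  |v_rel|² = 50
v_rel×d = (-1)·(20) − (7)·(6) = -62
since m = R²·50 − (-62)²:  R² = (3844 + 1156) / 50 = 100
R = √100 = 10  ⇒  r_B = 10 − 3 = 7

rB=7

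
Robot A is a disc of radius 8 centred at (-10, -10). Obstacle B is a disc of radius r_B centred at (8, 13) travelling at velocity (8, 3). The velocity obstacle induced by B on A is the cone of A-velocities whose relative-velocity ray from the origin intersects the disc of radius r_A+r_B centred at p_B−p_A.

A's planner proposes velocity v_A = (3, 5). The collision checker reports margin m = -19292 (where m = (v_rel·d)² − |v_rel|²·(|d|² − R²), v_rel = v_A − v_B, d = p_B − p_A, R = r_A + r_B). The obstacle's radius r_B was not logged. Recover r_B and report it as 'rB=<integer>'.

m = -19292
d = (18, 23);  v_rel = (-5, 2),  |v_rel|² = 29
v_rel×d = (-5)·(23) − (2)·(18) = -151
since m = R²·29 − (-151)²:  R² = (22801 + -19292) / 29 = 121
R = √121 = 11  ⇒  r_B = 11 − 8 = 3

rB=3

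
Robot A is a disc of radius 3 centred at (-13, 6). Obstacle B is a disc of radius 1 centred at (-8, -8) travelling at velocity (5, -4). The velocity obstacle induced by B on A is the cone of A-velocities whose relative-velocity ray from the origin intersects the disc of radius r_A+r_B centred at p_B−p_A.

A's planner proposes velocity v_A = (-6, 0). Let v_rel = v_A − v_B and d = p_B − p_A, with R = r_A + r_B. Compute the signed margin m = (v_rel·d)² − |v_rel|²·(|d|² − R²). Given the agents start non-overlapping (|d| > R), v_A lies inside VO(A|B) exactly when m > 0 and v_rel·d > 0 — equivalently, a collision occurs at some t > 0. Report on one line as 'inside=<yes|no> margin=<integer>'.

d = (5, -14),  |d|² = 221;  R = 3+1 = 4,  c = 221−4² = 205
v_rel = (-11, 4),  |v_rel|² = 137;  v_rel·d = (-11)·(5) + (4)·(-14) = -111
137·t² + 222·t + 205 = 0  ⇒  m = (-111)² − 137·205 = -15764
m = -15764 < 0,  v_rel·d = -111 < 0  ⇒  outside

inside=no margin=-15764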